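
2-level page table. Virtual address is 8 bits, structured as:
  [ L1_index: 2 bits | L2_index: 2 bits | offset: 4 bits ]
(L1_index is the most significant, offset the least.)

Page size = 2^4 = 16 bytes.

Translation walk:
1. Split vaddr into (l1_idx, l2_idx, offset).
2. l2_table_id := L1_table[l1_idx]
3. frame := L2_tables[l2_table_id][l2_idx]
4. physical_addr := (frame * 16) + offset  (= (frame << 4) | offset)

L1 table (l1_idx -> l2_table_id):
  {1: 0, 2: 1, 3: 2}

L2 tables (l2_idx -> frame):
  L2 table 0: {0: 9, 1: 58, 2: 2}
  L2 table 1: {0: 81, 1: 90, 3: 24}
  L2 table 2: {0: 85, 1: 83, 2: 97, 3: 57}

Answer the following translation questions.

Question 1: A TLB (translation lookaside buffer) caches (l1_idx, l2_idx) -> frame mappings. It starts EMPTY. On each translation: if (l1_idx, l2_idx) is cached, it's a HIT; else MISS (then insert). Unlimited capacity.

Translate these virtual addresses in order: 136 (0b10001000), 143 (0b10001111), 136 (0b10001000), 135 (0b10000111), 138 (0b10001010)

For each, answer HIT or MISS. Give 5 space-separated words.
vaddr=136: (2,0) not in TLB -> MISS, insert
vaddr=143: (2,0) in TLB -> HIT
vaddr=136: (2,0) in TLB -> HIT
vaddr=135: (2,0) in TLB -> HIT
vaddr=138: (2,0) in TLB -> HIT

Answer: MISS HIT HIT HIT HIT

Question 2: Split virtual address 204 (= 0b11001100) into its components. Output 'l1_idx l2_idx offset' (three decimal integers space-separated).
vaddr = 204 = 0b11001100
  top 2 bits -> l1_idx = 3
  next 2 bits -> l2_idx = 0
  bottom 4 bits -> offset = 12

Answer: 3 0 12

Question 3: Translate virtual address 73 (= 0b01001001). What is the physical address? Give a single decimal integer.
vaddr = 73 = 0b01001001
Split: l1_idx=1, l2_idx=0, offset=9
L1[1] = 0
L2[0][0] = 9
paddr = 9 * 16 + 9 = 153

Answer: 153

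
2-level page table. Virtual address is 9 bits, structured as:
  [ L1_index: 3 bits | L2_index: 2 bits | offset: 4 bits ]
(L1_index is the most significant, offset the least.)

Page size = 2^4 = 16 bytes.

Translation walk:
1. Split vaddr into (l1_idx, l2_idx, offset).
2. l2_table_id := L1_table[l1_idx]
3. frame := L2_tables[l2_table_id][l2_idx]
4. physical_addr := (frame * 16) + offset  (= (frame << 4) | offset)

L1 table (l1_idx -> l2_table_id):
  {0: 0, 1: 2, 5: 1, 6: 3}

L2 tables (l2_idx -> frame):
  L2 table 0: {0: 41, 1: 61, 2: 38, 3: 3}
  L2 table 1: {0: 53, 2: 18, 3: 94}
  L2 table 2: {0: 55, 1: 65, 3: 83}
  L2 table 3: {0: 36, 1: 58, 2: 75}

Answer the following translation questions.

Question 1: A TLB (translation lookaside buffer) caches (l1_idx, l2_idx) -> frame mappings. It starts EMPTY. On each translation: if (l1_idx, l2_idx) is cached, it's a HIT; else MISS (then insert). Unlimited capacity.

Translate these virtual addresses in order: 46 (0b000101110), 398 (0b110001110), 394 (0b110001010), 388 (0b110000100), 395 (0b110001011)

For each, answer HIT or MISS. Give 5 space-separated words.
Answer: MISS MISS HIT HIT HIT

Derivation:
vaddr=46: (0,2) not in TLB -> MISS, insert
vaddr=398: (6,0) not in TLB -> MISS, insert
vaddr=394: (6,0) in TLB -> HIT
vaddr=388: (6,0) in TLB -> HIT
vaddr=395: (6,0) in TLB -> HIT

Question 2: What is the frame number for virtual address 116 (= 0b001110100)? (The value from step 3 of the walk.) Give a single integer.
vaddr = 116: l1_idx=1, l2_idx=3
L1[1] = 2; L2[2][3] = 83

Answer: 83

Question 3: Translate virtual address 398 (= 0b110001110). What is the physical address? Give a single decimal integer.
Answer: 590

Derivation:
vaddr = 398 = 0b110001110
Split: l1_idx=6, l2_idx=0, offset=14
L1[6] = 3
L2[3][0] = 36
paddr = 36 * 16 + 14 = 590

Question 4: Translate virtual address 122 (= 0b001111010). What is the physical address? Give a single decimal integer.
vaddr = 122 = 0b001111010
Split: l1_idx=1, l2_idx=3, offset=10
L1[1] = 2
L2[2][3] = 83
paddr = 83 * 16 + 10 = 1338

Answer: 1338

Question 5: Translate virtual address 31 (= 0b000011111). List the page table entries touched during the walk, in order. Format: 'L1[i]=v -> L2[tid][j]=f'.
Answer: L1[0]=0 -> L2[0][1]=61

Derivation:
vaddr = 31 = 0b000011111
Split: l1_idx=0, l2_idx=1, offset=15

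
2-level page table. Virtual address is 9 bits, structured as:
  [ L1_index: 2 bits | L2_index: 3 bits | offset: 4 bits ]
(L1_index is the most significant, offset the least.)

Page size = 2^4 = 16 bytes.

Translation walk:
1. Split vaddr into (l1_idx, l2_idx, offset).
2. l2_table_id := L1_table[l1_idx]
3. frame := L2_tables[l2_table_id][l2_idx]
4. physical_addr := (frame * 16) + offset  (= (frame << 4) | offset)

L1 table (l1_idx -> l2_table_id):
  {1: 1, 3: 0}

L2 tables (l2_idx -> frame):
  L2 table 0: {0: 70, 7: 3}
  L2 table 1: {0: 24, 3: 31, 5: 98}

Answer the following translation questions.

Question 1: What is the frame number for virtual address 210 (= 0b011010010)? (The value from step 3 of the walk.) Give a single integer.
vaddr = 210: l1_idx=1, l2_idx=5
L1[1] = 1; L2[1][5] = 98

Answer: 98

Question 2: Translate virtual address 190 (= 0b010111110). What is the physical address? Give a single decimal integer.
vaddr = 190 = 0b010111110
Split: l1_idx=1, l2_idx=3, offset=14
L1[1] = 1
L2[1][3] = 31
paddr = 31 * 16 + 14 = 510

Answer: 510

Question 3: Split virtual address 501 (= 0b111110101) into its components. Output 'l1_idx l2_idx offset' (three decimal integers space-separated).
Answer: 3 7 5

Derivation:
vaddr = 501 = 0b111110101
  top 2 bits -> l1_idx = 3
  next 3 bits -> l2_idx = 7
  bottom 4 bits -> offset = 5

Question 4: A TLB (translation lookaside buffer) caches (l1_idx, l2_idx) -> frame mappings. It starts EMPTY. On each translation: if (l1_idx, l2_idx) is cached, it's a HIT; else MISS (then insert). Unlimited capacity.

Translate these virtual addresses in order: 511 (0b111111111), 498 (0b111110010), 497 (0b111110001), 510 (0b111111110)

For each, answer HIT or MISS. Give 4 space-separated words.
Answer: MISS HIT HIT HIT

Derivation:
vaddr=511: (3,7) not in TLB -> MISS, insert
vaddr=498: (3,7) in TLB -> HIT
vaddr=497: (3,7) in TLB -> HIT
vaddr=510: (3,7) in TLB -> HIT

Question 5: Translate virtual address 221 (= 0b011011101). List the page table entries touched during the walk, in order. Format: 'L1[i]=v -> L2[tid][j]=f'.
vaddr = 221 = 0b011011101
Split: l1_idx=1, l2_idx=5, offset=13

Answer: L1[1]=1 -> L2[1][5]=98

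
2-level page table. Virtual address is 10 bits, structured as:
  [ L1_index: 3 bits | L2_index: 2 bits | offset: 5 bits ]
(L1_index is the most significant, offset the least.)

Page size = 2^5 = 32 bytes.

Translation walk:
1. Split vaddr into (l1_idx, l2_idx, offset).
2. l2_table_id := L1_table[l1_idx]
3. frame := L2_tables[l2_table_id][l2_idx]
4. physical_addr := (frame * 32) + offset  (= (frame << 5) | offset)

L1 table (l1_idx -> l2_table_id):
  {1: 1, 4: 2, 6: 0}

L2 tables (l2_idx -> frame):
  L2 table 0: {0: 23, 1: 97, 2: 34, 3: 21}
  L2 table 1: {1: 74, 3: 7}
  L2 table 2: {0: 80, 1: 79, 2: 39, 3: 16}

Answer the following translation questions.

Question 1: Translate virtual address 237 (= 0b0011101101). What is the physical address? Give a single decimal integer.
Answer: 237

Derivation:
vaddr = 237 = 0b0011101101
Split: l1_idx=1, l2_idx=3, offset=13
L1[1] = 1
L2[1][3] = 7
paddr = 7 * 32 + 13 = 237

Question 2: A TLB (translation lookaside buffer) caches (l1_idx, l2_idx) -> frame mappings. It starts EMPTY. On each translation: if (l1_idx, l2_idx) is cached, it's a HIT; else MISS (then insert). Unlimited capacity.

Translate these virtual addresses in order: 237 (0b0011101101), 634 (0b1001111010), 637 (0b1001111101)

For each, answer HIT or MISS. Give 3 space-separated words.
vaddr=237: (1,3) not in TLB -> MISS, insert
vaddr=634: (4,3) not in TLB -> MISS, insert
vaddr=637: (4,3) in TLB -> HIT

Answer: MISS MISS HIT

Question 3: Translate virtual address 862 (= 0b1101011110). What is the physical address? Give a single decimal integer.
Answer: 1118

Derivation:
vaddr = 862 = 0b1101011110
Split: l1_idx=6, l2_idx=2, offset=30
L1[6] = 0
L2[0][2] = 34
paddr = 34 * 32 + 30 = 1118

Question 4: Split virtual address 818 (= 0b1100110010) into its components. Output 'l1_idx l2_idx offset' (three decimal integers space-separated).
Answer: 6 1 18

Derivation:
vaddr = 818 = 0b1100110010
  top 3 bits -> l1_idx = 6
  next 2 bits -> l2_idx = 1
  bottom 5 bits -> offset = 18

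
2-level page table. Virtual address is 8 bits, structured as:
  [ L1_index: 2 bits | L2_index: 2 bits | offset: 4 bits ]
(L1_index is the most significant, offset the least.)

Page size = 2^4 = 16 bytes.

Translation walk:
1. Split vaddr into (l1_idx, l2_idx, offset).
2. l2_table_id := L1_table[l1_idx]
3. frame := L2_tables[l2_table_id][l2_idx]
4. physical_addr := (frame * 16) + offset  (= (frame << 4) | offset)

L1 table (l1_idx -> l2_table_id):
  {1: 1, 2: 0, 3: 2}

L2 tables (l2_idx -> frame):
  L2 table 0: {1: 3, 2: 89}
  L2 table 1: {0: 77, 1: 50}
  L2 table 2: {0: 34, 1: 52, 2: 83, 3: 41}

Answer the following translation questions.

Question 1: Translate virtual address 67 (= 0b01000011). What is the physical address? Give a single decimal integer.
Answer: 1235

Derivation:
vaddr = 67 = 0b01000011
Split: l1_idx=1, l2_idx=0, offset=3
L1[1] = 1
L2[1][0] = 77
paddr = 77 * 16 + 3 = 1235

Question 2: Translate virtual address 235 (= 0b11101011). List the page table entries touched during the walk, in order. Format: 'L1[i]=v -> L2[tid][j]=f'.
Answer: L1[3]=2 -> L2[2][2]=83

Derivation:
vaddr = 235 = 0b11101011
Split: l1_idx=3, l2_idx=2, offset=11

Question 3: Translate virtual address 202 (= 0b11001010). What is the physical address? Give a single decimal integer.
vaddr = 202 = 0b11001010
Split: l1_idx=3, l2_idx=0, offset=10
L1[3] = 2
L2[2][0] = 34
paddr = 34 * 16 + 10 = 554

Answer: 554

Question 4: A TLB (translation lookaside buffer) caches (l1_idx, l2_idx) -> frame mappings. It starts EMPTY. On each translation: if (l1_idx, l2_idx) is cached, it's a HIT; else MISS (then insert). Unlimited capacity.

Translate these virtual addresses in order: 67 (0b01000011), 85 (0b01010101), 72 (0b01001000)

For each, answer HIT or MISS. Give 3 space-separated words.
Answer: MISS MISS HIT

Derivation:
vaddr=67: (1,0) not in TLB -> MISS, insert
vaddr=85: (1,1) not in TLB -> MISS, insert
vaddr=72: (1,0) in TLB -> HIT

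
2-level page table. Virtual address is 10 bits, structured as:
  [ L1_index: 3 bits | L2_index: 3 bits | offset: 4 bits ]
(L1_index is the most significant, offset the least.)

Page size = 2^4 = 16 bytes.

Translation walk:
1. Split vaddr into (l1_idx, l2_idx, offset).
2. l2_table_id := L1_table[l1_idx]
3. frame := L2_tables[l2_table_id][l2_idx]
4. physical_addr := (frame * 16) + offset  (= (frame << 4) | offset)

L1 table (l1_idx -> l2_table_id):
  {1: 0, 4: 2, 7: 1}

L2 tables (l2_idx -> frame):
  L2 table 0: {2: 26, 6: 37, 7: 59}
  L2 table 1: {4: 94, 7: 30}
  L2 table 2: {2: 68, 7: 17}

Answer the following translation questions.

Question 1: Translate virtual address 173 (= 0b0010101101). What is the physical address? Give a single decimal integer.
Answer: 429

Derivation:
vaddr = 173 = 0b0010101101
Split: l1_idx=1, l2_idx=2, offset=13
L1[1] = 0
L2[0][2] = 26
paddr = 26 * 16 + 13 = 429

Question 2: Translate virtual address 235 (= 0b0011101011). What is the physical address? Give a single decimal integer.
Answer: 603

Derivation:
vaddr = 235 = 0b0011101011
Split: l1_idx=1, l2_idx=6, offset=11
L1[1] = 0
L2[0][6] = 37
paddr = 37 * 16 + 11 = 603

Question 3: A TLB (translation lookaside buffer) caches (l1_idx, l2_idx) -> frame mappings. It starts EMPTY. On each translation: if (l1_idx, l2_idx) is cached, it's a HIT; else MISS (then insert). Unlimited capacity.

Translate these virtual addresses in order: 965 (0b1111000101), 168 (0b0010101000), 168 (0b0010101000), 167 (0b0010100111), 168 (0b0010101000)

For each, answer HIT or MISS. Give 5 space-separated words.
Answer: MISS MISS HIT HIT HIT

Derivation:
vaddr=965: (7,4) not in TLB -> MISS, insert
vaddr=168: (1,2) not in TLB -> MISS, insert
vaddr=168: (1,2) in TLB -> HIT
vaddr=167: (1,2) in TLB -> HIT
vaddr=168: (1,2) in TLB -> HIT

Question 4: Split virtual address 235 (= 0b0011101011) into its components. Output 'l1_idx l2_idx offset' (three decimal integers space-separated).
vaddr = 235 = 0b0011101011
  top 3 bits -> l1_idx = 1
  next 3 bits -> l2_idx = 6
  bottom 4 bits -> offset = 11

Answer: 1 6 11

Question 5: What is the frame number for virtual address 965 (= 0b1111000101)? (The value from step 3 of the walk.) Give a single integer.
Answer: 94

Derivation:
vaddr = 965: l1_idx=7, l2_idx=4
L1[7] = 1; L2[1][4] = 94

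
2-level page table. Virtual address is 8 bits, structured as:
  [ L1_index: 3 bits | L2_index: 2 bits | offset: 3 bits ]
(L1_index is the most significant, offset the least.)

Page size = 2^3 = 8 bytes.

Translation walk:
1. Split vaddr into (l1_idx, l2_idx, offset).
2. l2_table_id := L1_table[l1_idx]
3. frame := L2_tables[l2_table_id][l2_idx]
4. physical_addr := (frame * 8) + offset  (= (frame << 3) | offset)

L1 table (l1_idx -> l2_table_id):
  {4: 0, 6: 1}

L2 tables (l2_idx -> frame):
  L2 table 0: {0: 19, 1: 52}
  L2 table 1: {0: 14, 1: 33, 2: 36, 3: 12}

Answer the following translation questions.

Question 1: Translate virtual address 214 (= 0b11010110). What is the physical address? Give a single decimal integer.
vaddr = 214 = 0b11010110
Split: l1_idx=6, l2_idx=2, offset=6
L1[6] = 1
L2[1][2] = 36
paddr = 36 * 8 + 6 = 294

Answer: 294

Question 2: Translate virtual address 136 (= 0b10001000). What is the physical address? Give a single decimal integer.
vaddr = 136 = 0b10001000
Split: l1_idx=4, l2_idx=1, offset=0
L1[4] = 0
L2[0][1] = 52
paddr = 52 * 8 + 0 = 416

Answer: 416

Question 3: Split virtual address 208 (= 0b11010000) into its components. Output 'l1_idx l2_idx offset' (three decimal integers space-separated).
vaddr = 208 = 0b11010000
  top 3 bits -> l1_idx = 6
  next 2 bits -> l2_idx = 2
  bottom 3 bits -> offset = 0

Answer: 6 2 0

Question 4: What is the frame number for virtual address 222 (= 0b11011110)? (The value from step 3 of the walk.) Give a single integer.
Answer: 12

Derivation:
vaddr = 222: l1_idx=6, l2_idx=3
L1[6] = 1; L2[1][3] = 12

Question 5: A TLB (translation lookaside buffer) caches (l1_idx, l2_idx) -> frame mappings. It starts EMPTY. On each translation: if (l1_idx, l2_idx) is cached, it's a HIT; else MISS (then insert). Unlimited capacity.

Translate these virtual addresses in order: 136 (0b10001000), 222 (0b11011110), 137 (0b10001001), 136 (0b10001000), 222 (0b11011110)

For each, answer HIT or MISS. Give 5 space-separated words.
Answer: MISS MISS HIT HIT HIT

Derivation:
vaddr=136: (4,1) not in TLB -> MISS, insert
vaddr=222: (6,3) not in TLB -> MISS, insert
vaddr=137: (4,1) in TLB -> HIT
vaddr=136: (4,1) in TLB -> HIT
vaddr=222: (6,3) in TLB -> HIT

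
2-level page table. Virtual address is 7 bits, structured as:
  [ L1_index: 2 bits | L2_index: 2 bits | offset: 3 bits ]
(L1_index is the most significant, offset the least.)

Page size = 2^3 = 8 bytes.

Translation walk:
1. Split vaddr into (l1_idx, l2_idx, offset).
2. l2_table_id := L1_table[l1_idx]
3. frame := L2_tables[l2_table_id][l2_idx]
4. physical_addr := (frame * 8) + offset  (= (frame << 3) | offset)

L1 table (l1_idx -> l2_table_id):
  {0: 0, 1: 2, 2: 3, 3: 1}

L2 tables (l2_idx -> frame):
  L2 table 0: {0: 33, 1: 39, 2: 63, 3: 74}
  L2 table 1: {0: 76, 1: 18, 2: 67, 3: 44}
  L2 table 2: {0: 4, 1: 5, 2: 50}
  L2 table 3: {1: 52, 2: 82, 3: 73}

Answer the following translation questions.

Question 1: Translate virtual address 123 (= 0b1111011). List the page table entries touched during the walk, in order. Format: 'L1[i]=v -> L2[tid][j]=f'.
vaddr = 123 = 0b1111011
Split: l1_idx=3, l2_idx=3, offset=3

Answer: L1[3]=1 -> L2[1][3]=44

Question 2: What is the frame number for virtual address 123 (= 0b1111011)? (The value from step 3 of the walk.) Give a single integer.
vaddr = 123: l1_idx=3, l2_idx=3
L1[3] = 1; L2[1][3] = 44

Answer: 44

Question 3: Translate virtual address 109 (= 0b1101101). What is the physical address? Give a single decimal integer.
vaddr = 109 = 0b1101101
Split: l1_idx=3, l2_idx=1, offset=5
L1[3] = 1
L2[1][1] = 18
paddr = 18 * 8 + 5 = 149

Answer: 149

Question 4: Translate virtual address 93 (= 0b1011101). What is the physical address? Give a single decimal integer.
vaddr = 93 = 0b1011101
Split: l1_idx=2, l2_idx=3, offset=5
L1[2] = 3
L2[3][3] = 73
paddr = 73 * 8 + 5 = 589

Answer: 589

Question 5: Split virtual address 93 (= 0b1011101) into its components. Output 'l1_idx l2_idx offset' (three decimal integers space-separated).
vaddr = 93 = 0b1011101
  top 2 bits -> l1_idx = 2
  next 2 bits -> l2_idx = 3
  bottom 3 bits -> offset = 5

Answer: 2 3 5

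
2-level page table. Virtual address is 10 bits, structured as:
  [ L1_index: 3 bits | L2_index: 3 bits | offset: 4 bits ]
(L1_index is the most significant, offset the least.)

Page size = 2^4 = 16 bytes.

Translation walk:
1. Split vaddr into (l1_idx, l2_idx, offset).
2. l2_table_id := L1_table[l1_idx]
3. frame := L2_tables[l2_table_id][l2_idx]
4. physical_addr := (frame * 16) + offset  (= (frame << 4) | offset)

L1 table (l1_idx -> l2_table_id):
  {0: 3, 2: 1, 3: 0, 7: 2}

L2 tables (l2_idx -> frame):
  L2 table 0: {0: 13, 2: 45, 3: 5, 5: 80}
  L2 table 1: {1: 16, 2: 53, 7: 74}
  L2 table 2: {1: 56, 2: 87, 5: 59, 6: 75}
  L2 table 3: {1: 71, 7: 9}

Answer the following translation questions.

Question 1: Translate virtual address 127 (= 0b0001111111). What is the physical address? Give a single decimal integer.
vaddr = 127 = 0b0001111111
Split: l1_idx=0, l2_idx=7, offset=15
L1[0] = 3
L2[3][7] = 9
paddr = 9 * 16 + 15 = 159

Answer: 159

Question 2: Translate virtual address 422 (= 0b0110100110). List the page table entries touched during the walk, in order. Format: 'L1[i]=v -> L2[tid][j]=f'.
vaddr = 422 = 0b0110100110
Split: l1_idx=3, l2_idx=2, offset=6

Answer: L1[3]=0 -> L2[0][2]=45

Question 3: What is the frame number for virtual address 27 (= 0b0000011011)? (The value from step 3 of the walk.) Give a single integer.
vaddr = 27: l1_idx=0, l2_idx=1
L1[0] = 3; L2[3][1] = 71

Answer: 71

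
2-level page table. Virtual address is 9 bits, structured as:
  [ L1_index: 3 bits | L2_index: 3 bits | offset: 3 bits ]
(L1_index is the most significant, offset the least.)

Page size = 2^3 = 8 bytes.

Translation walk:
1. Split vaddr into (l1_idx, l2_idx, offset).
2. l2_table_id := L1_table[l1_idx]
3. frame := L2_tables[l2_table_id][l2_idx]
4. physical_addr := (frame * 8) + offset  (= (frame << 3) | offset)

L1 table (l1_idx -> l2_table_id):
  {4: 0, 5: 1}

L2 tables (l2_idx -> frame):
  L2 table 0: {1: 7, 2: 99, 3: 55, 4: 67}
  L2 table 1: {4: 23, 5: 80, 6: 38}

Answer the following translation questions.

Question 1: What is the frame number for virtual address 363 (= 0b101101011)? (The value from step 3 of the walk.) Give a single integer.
vaddr = 363: l1_idx=5, l2_idx=5
L1[5] = 1; L2[1][5] = 80

Answer: 80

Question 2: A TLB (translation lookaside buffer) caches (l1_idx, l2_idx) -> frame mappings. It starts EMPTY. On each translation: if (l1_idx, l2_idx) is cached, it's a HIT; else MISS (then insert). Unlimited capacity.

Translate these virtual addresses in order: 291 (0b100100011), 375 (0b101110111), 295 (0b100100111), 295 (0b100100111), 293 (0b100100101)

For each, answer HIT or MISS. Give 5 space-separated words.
Answer: MISS MISS HIT HIT HIT

Derivation:
vaddr=291: (4,4) not in TLB -> MISS, insert
vaddr=375: (5,6) not in TLB -> MISS, insert
vaddr=295: (4,4) in TLB -> HIT
vaddr=295: (4,4) in TLB -> HIT
vaddr=293: (4,4) in TLB -> HIT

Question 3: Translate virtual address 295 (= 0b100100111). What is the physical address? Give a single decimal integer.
Answer: 543

Derivation:
vaddr = 295 = 0b100100111
Split: l1_idx=4, l2_idx=4, offset=7
L1[4] = 0
L2[0][4] = 67
paddr = 67 * 8 + 7 = 543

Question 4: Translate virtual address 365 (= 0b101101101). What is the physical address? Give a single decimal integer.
vaddr = 365 = 0b101101101
Split: l1_idx=5, l2_idx=5, offset=5
L1[5] = 1
L2[1][5] = 80
paddr = 80 * 8 + 5 = 645

Answer: 645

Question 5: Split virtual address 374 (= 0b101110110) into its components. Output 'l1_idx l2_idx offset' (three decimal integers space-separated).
vaddr = 374 = 0b101110110
  top 3 bits -> l1_idx = 5
  next 3 bits -> l2_idx = 6
  bottom 3 bits -> offset = 6

Answer: 5 6 6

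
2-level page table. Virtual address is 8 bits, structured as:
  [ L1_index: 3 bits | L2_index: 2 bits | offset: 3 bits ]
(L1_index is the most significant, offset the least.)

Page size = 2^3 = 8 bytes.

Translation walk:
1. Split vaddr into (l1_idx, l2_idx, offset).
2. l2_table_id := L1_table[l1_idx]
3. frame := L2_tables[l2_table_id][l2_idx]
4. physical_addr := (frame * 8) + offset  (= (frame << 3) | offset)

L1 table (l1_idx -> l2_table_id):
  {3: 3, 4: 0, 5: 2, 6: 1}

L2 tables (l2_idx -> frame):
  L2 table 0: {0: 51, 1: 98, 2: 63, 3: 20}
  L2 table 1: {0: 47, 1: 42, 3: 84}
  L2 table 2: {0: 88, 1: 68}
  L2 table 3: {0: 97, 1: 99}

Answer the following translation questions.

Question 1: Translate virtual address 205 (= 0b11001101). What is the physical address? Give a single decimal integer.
vaddr = 205 = 0b11001101
Split: l1_idx=6, l2_idx=1, offset=5
L1[6] = 1
L2[1][1] = 42
paddr = 42 * 8 + 5 = 341

Answer: 341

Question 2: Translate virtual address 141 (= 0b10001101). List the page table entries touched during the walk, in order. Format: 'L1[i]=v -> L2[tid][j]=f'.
Answer: L1[4]=0 -> L2[0][1]=98

Derivation:
vaddr = 141 = 0b10001101
Split: l1_idx=4, l2_idx=1, offset=5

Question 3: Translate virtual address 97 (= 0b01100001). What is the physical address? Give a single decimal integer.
Answer: 777

Derivation:
vaddr = 97 = 0b01100001
Split: l1_idx=3, l2_idx=0, offset=1
L1[3] = 3
L2[3][0] = 97
paddr = 97 * 8 + 1 = 777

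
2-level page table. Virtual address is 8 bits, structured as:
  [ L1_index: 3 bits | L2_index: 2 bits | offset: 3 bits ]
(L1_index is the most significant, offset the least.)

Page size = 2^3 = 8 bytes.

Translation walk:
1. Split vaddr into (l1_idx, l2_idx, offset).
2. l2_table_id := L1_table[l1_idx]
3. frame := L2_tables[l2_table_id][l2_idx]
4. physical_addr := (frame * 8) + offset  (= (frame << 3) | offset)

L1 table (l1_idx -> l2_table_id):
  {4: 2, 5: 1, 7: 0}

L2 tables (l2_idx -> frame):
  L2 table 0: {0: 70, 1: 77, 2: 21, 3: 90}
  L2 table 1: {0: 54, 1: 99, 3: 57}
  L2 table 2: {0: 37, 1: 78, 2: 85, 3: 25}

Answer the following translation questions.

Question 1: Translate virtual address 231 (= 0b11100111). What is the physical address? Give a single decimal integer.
vaddr = 231 = 0b11100111
Split: l1_idx=7, l2_idx=0, offset=7
L1[7] = 0
L2[0][0] = 70
paddr = 70 * 8 + 7 = 567

Answer: 567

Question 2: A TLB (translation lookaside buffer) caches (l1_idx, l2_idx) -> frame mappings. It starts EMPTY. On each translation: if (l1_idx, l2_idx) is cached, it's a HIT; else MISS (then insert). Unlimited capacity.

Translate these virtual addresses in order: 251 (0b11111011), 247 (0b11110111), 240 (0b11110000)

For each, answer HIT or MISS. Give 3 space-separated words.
Answer: MISS MISS HIT

Derivation:
vaddr=251: (7,3) not in TLB -> MISS, insert
vaddr=247: (7,2) not in TLB -> MISS, insert
vaddr=240: (7,2) in TLB -> HIT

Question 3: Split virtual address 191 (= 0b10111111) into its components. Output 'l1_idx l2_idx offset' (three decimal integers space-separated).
vaddr = 191 = 0b10111111
  top 3 bits -> l1_idx = 5
  next 2 bits -> l2_idx = 3
  bottom 3 bits -> offset = 7

Answer: 5 3 7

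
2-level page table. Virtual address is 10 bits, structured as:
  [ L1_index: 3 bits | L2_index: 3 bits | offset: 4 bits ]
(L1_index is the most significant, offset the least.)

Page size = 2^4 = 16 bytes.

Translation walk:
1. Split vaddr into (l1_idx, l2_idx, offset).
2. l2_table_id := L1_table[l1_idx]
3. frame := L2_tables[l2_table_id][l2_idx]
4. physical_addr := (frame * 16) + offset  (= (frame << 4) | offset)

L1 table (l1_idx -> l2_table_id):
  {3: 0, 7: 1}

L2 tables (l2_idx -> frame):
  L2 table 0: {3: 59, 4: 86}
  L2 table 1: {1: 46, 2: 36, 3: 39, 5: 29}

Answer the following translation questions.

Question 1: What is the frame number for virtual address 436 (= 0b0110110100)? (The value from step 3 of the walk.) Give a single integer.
vaddr = 436: l1_idx=3, l2_idx=3
L1[3] = 0; L2[0][3] = 59

Answer: 59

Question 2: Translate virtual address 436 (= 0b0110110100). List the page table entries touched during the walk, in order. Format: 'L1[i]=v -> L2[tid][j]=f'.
Answer: L1[3]=0 -> L2[0][3]=59

Derivation:
vaddr = 436 = 0b0110110100
Split: l1_idx=3, l2_idx=3, offset=4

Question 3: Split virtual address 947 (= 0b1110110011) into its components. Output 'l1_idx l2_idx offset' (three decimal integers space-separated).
Answer: 7 3 3

Derivation:
vaddr = 947 = 0b1110110011
  top 3 bits -> l1_idx = 7
  next 3 bits -> l2_idx = 3
  bottom 4 bits -> offset = 3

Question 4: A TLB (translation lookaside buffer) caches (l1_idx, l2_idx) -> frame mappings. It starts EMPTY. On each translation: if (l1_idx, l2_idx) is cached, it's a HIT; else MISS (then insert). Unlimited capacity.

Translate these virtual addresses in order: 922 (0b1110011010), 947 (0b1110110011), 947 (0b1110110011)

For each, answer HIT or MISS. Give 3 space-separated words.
vaddr=922: (7,1) not in TLB -> MISS, insert
vaddr=947: (7,3) not in TLB -> MISS, insert
vaddr=947: (7,3) in TLB -> HIT

Answer: MISS MISS HIT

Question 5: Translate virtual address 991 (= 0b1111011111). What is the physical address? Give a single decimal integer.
vaddr = 991 = 0b1111011111
Split: l1_idx=7, l2_idx=5, offset=15
L1[7] = 1
L2[1][5] = 29
paddr = 29 * 16 + 15 = 479

Answer: 479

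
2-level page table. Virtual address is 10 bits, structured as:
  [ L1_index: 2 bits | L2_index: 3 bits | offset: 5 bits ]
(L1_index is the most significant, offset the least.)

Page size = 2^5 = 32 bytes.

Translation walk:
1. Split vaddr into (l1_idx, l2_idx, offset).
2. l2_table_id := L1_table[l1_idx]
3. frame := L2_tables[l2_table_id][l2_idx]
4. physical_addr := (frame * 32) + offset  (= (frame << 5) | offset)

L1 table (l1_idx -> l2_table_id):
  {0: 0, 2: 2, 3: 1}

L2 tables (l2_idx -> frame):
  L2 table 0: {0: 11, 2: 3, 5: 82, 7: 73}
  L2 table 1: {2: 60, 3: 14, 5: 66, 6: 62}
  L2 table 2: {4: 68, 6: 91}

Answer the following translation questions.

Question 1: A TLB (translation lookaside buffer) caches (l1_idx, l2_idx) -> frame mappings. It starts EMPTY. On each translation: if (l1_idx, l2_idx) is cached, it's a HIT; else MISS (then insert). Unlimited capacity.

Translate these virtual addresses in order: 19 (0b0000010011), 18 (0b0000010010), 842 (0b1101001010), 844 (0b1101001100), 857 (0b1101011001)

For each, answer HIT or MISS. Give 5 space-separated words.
vaddr=19: (0,0) not in TLB -> MISS, insert
vaddr=18: (0,0) in TLB -> HIT
vaddr=842: (3,2) not in TLB -> MISS, insert
vaddr=844: (3,2) in TLB -> HIT
vaddr=857: (3,2) in TLB -> HIT

Answer: MISS HIT MISS HIT HIT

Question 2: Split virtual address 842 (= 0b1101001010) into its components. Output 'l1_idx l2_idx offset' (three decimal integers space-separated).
Answer: 3 2 10

Derivation:
vaddr = 842 = 0b1101001010
  top 2 bits -> l1_idx = 3
  next 3 bits -> l2_idx = 2
  bottom 5 bits -> offset = 10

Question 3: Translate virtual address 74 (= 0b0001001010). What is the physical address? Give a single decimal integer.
Answer: 106

Derivation:
vaddr = 74 = 0b0001001010
Split: l1_idx=0, l2_idx=2, offset=10
L1[0] = 0
L2[0][2] = 3
paddr = 3 * 32 + 10 = 106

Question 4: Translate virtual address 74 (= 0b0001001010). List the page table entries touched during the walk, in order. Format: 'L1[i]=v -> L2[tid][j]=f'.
vaddr = 74 = 0b0001001010
Split: l1_idx=0, l2_idx=2, offset=10

Answer: L1[0]=0 -> L2[0][2]=3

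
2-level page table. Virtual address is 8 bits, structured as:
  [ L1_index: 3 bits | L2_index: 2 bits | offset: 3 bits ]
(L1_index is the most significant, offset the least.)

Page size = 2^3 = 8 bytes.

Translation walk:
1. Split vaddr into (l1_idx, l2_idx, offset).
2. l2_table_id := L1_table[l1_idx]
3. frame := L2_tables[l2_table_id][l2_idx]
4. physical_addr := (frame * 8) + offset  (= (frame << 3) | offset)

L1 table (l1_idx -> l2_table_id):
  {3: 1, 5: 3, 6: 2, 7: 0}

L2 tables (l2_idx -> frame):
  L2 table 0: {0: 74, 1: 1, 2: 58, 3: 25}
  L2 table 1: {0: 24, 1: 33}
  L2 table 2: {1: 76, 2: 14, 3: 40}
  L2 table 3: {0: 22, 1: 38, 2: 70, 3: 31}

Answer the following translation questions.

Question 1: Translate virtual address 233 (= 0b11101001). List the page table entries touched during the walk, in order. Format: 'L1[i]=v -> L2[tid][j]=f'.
Answer: L1[7]=0 -> L2[0][1]=1

Derivation:
vaddr = 233 = 0b11101001
Split: l1_idx=7, l2_idx=1, offset=1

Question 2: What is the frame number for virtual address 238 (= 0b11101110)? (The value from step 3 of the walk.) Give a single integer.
vaddr = 238: l1_idx=7, l2_idx=1
L1[7] = 0; L2[0][1] = 1

Answer: 1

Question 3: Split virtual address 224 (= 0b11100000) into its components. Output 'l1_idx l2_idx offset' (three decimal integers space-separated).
vaddr = 224 = 0b11100000
  top 3 bits -> l1_idx = 7
  next 2 bits -> l2_idx = 0
  bottom 3 bits -> offset = 0

Answer: 7 0 0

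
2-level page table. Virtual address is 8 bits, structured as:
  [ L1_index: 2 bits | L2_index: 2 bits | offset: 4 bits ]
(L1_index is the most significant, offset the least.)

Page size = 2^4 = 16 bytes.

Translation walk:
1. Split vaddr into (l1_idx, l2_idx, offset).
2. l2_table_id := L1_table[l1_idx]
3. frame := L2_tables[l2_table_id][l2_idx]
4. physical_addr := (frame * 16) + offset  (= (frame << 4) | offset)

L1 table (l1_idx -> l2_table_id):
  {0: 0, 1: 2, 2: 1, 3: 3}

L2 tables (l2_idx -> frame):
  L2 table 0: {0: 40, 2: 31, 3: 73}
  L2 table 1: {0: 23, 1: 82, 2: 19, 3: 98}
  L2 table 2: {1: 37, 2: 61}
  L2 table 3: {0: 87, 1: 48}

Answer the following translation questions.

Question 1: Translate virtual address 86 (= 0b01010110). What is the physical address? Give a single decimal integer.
Answer: 598

Derivation:
vaddr = 86 = 0b01010110
Split: l1_idx=1, l2_idx=1, offset=6
L1[1] = 2
L2[2][1] = 37
paddr = 37 * 16 + 6 = 598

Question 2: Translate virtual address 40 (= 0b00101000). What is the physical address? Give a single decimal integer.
Answer: 504

Derivation:
vaddr = 40 = 0b00101000
Split: l1_idx=0, l2_idx=2, offset=8
L1[0] = 0
L2[0][2] = 31
paddr = 31 * 16 + 8 = 504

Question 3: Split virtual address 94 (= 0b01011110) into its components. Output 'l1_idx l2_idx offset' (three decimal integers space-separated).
vaddr = 94 = 0b01011110
  top 2 bits -> l1_idx = 1
  next 2 bits -> l2_idx = 1
  bottom 4 bits -> offset = 14

Answer: 1 1 14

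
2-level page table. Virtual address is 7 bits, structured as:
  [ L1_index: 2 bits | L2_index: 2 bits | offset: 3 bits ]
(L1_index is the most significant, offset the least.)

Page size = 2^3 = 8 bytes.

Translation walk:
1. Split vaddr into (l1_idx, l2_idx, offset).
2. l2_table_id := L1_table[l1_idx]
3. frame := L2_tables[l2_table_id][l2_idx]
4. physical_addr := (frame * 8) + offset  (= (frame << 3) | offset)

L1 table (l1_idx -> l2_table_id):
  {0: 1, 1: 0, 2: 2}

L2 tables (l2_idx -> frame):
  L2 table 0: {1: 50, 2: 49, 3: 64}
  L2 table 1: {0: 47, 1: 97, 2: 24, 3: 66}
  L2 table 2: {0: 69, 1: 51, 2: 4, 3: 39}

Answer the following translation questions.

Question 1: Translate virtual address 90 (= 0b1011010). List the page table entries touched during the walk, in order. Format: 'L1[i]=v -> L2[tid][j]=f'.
vaddr = 90 = 0b1011010
Split: l1_idx=2, l2_idx=3, offset=2

Answer: L1[2]=2 -> L2[2][3]=39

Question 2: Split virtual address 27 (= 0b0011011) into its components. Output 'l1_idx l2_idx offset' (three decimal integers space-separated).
Answer: 0 3 3

Derivation:
vaddr = 27 = 0b0011011
  top 2 bits -> l1_idx = 0
  next 2 bits -> l2_idx = 3
  bottom 3 bits -> offset = 3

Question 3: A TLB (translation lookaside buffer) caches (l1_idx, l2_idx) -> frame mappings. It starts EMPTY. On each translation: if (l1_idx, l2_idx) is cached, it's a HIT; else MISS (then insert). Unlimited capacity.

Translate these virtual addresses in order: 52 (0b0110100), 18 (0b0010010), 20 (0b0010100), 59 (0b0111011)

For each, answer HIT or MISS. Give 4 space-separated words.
vaddr=52: (1,2) not in TLB -> MISS, insert
vaddr=18: (0,2) not in TLB -> MISS, insert
vaddr=20: (0,2) in TLB -> HIT
vaddr=59: (1,3) not in TLB -> MISS, insert

Answer: MISS MISS HIT MISS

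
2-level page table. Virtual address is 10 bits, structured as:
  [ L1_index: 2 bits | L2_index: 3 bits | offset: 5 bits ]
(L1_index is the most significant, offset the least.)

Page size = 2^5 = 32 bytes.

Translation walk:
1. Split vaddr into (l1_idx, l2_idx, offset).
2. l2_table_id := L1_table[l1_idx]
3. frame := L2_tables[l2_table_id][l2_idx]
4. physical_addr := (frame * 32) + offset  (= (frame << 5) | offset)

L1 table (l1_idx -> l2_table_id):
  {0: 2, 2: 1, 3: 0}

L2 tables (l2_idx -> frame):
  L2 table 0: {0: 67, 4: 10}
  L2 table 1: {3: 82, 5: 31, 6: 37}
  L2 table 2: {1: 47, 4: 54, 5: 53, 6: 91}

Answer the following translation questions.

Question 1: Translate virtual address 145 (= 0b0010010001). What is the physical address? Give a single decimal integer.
Answer: 1745

Derivation:
vaddr = 145 = 0b0010010001
Split: l1_idx=0, l2_idx=4, offset=17
L1[0] = 2
L2[2][4] = 54
paddr = 54 * 32 + 17 = 1745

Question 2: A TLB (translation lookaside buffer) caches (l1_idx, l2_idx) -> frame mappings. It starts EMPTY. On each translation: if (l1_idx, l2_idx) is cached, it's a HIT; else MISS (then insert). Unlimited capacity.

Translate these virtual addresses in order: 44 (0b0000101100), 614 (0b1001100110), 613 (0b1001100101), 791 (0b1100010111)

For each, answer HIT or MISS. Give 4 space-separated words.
Answer: MISS MISS HIT MISS

Derivation:
vaddr=44: (0,1) not in TLB -> MISS, insert
vaddr=614: (2,3) not in TLB -> MISS, insert
vaddr=613: (2,3) in TLB -> HIT
vaddr=791: (3,0) not in TLB -> MISS, insert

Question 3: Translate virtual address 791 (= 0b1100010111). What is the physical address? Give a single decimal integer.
vaddr = 791 = 0b1100010111
Split: l1_idx=3, l2_idx=0, offset=23
L1[3] = 0
L2[0][0] = 67
paddr = 67 * 32 + 23 = 2167

Answer: 2167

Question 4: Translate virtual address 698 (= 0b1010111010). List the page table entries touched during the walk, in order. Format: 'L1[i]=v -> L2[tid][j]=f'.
Answer: L1[2]=1 -> L2[1][5]=31

Derivation:
vaddr = 698 = 0b1010111010
Split: l1_idx=2, l2_idx=5, offset=26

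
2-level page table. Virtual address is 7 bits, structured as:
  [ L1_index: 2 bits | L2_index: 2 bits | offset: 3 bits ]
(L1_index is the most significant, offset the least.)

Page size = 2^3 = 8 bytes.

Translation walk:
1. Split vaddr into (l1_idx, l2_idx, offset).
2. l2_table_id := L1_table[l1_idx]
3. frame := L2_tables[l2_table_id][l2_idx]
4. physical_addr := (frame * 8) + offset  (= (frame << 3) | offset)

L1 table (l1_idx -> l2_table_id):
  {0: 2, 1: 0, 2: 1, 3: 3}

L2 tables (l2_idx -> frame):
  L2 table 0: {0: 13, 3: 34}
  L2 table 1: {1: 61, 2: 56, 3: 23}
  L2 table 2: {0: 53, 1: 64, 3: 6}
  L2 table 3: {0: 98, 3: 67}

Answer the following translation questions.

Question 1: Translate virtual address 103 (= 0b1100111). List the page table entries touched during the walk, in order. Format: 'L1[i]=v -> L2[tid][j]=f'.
vaddr = 103 = 0b1100111
Split: l1_idx=3, l2_idx=0, offset=7

Answer: L1[3]=3 -> L2[3][0]=98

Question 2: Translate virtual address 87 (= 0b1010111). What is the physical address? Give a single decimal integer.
vaddr = 87 = 0b1010111
Split: l1_idx=2, l2_idx=2, offset=7
L1[2] = 1
L2[1][2] = 56
paddr = 56 * 8 + 7 = 455

Answer: 455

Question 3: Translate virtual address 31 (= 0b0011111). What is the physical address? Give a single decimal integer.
Answer: 55

Derivation:
vaddr = 31 = 0b0011111
Split: l1_idx=0, l2_idx=3, offset=7
L1[0] = 2
L2[2][3] = 6
paddr = 6 * 8 + 7 = 55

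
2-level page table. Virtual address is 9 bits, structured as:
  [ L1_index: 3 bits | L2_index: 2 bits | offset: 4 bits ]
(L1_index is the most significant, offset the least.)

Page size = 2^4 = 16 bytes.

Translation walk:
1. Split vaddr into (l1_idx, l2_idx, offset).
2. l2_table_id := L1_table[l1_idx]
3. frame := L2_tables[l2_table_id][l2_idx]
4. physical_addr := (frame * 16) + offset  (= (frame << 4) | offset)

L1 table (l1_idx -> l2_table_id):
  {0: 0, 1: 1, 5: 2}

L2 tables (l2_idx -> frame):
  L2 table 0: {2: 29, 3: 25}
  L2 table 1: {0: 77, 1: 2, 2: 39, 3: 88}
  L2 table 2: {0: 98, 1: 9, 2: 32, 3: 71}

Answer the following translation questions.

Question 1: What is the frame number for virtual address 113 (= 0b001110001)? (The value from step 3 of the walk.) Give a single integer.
Answer: 88

Derivation:
vaddr = 113: l1_idx=1, l2_idx=3
L1[1] = 1; L2[1][3] = 88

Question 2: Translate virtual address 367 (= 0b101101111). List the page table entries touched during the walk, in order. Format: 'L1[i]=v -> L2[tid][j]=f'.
vaddr = 367 = 0b101101111
Split: l1_idx=5, l2_idx=2, offset=15

Answer: L1[5]=2 -> L2[2][2]=32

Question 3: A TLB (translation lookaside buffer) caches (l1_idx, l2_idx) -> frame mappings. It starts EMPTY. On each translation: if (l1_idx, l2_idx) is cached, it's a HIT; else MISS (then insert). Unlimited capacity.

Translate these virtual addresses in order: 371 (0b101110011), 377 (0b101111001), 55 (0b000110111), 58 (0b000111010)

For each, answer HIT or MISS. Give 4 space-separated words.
Answer: MISS HIT MISS HIT

Derivation:
vaddr=371: (5,3) not in TLB -> MISS, insert
vaddr=377: (5,3) in TLB -> HIT
vaddr=55: (0,3) not in TLB -> MISS, insert
vaddr=58: (0,3) in TLB -> HIT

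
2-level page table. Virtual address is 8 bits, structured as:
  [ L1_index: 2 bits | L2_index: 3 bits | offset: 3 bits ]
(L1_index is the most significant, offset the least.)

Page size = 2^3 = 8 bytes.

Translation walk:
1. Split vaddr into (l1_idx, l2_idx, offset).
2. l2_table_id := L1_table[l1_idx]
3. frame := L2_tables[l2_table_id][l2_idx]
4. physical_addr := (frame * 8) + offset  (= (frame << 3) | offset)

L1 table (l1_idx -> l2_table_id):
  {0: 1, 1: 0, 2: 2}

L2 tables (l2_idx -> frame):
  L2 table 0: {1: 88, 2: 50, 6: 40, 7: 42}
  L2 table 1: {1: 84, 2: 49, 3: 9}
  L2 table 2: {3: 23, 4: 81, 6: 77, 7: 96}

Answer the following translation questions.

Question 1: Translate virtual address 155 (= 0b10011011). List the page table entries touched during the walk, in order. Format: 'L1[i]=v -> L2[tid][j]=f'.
vaddr = 155 = 0b10011011
Split: l1_idx=2, l2_idx=3, offset=3

Answer: L1[2]=2 -> L2[2][3]=23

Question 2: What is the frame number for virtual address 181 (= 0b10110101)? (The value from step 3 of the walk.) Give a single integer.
vaddr = 181: l1_idx=2, l2_idx=6
L1[2] = 2; L2[2][6] = 77

Answer: 77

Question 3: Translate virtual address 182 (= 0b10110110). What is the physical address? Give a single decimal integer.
vaddr = 182 = 0b10110110
Split: l1_idx=2, l2_idx=6, offset=6
L1[2] = 2
L2[2][6] = 77
paddr = 77 * 8 + 6 = 622

Answer: 622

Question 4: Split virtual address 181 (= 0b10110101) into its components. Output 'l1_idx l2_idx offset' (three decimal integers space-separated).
vaddr = 181 = 0b10110101
  top 2 bits -> l1_idx = 2
  next 3 bits -> l2_idx = 6
  bottom 3 bits -> offset = 5

Answer: 2 6 5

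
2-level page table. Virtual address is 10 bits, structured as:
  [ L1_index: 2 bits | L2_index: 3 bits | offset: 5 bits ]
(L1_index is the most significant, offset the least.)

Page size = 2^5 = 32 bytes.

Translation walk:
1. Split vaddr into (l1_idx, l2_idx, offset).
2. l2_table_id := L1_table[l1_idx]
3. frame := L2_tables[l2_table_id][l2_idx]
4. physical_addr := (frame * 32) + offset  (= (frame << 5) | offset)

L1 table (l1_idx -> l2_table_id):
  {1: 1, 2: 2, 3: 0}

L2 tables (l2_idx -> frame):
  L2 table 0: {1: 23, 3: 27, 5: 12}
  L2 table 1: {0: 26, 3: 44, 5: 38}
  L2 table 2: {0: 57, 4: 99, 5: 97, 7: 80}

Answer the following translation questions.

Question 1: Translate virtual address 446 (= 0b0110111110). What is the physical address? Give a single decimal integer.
Answer: 1246

Derivation:
vaddr = 446 = 0b0110111110
Split: l1_idx=1, l2_idx=5, offset=30
L1[1] = 1
L2[1][5] = 38
paddr = 38 * 32 + 30 = 1246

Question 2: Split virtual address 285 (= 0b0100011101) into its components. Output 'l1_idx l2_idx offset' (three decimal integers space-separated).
Answer: 1 0 29

Derivation:
vaddr = 285 = 0b0100011101
  top 2 bits -> l1_idx = 1
  next 3 bits -> l2_idx = 0
  bottom 5 bits -> offset = 29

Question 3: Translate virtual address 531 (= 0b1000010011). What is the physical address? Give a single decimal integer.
Answer: 1843

Derivation:
vaddr = 531 = 0b1000010011
Split: l1_idx=2, l2_idx=0, offset=19
L1[2] = 2
L2[2][0] = 57
paddr = 57 * 32 + 19 = 1843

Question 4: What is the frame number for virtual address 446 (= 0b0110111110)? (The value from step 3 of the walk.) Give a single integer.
Answer: 38

Derivation:
vaddr = 446: l1_idx=1, l2_idx=5
L1[1] = 1; L2[1][5] = 38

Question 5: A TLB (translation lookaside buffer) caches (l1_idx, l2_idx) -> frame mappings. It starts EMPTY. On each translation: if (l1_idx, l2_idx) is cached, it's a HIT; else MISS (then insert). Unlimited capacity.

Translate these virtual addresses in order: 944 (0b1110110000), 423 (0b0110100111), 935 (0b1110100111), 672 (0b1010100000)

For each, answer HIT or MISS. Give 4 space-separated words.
vaddr=944: (3,5) not in TLB -> MISS, insert
vaddr=423: (1,5) not in TLB -> MISS, insert
vaddr=935: (3,5) in TLB -> HIT
vaddr=672: (2,5) not in TLB -> MISS, insert

Answer: MISS MISS HIT MISS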